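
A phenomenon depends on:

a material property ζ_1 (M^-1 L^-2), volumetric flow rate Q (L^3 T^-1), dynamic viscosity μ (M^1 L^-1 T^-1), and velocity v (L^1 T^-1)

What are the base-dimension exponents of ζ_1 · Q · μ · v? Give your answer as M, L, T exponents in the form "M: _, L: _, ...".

Collect each base-dimension exponent across the product:
  M: (-1) + (0) + (1) + (0) = 0
  L: (-2) + (3) + (-1) + (1) = 1
  T: (0) + (-1) + (-1) + (-1) = -3
So the dimensions are [L T⁻³].

M: 0, L: 1, T: -3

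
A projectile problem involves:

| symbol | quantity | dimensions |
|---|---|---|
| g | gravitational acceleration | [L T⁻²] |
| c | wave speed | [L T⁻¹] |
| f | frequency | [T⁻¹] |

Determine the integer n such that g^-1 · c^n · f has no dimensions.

1

Balance the L exponent: (1)·n from c, plus −(1) + (0) = -1 from the rest, must sum to zero.
n − 1 = 0, so n = 1.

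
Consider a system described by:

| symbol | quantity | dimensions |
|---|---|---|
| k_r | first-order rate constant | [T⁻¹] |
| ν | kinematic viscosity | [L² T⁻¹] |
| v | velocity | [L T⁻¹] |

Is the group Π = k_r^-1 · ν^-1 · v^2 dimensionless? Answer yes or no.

yes

Sum the exponent of each base dimension across the product:
  M: −[k_r]_M − [ν]_M + 2·[v]_M = −(0) − (0) + 2·(0) = 0
  L: −[k_r]_L − [ν]_L + 2·[v]_L = −(0) − (2) + 2·(1) = 0
  T: −[k_r]_T − [ν]_T + 2·[v]_T = −(-1) − (-1) + 2·(-1) = 0
All base exponents vanish — dimensionless.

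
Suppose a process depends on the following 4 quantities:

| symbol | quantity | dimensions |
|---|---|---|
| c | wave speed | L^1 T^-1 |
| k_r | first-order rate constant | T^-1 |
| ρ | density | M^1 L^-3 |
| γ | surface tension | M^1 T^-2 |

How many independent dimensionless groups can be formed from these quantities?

1

There are 4 variables and 3 base dimensions (M, L, T).
The dimension matrix has rank 3.
Independent dimensionless groups: 4 − 3 = 1.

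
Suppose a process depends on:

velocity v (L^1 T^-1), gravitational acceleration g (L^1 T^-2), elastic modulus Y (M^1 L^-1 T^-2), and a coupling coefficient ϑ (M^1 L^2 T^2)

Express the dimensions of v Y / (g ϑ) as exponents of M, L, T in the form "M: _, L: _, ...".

Collect each base-dimension exponent across the product:
  M: (0) − (0) + (1) − (1) = 0
  L: (1) − (1) + (-1) − (2) = -3
  T: (-1) − (-2) + (-2) − (2) = -3
So the dimensions are [L⁻³ T⁻³].

M: 0, L: -3, T: -3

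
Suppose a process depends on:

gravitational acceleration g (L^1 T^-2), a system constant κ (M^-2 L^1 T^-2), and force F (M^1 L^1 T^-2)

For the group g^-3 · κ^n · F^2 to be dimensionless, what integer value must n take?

1

Balance the M exponent: (-2)·n from κ, plus −3·(0) + 2·(1) = 2 from the rest, must sum to zero.
-2n + 2 = 0, so n = 1.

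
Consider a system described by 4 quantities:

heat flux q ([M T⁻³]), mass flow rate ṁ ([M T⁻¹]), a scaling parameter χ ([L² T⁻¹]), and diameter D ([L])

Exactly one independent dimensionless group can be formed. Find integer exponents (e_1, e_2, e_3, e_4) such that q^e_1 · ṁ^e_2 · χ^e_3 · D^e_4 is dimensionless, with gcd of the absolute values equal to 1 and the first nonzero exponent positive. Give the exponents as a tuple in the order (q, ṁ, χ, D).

M: e_1·(1) + e_2·(1) + e_3·(0) + e_4·(0) = 0
L: e_1·(0) + e_2·(0) + e_3·(2) + e_4·(1) = 0
T: e_1·(-3) + e_2·(-1) + e_3·(-1) + e_4·(0) = 0
Solving this homogeneous linear system for the smallest-integer solution (first nonzero entry positive) gives (1, -1, -2, 4).

(1, -1, -2, 4)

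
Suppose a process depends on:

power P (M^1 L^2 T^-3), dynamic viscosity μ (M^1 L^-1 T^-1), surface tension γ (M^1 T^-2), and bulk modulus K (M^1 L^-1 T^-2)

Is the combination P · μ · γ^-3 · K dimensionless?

yes

Sum the exponent of each base dimension across the product:
  M: [P]_M + [μ]_M − 3·[γ]_M + [K]_M = (1) + (1) − 3·(1) + (1) = 0
  L: [P]_L + [μ]_L − 3·[γ]_L + [K]_L = (2) + (-1) − 3·(0) + (-1) = 0
  T: [P]_T + [μ]_T − 3·[γ]_T + [K]_T = (-3) + (-1) − 3·(-2) + (-2) = 0
All base exponents vanish — dimensionless.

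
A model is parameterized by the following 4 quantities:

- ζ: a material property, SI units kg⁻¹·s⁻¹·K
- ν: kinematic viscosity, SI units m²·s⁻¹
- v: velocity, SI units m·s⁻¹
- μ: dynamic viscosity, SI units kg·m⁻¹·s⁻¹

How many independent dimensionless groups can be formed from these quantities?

There are 4 variables and 4 base dimensions (M, L, T, Θ).
The dimension matrix has rank 4.
Independent dimensionless groups: 4 − 4 = 0.

0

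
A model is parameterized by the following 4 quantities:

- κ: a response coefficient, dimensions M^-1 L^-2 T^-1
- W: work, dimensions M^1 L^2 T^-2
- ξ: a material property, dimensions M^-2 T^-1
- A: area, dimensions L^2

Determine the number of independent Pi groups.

1

There are 4 variables and 3 base dimensions (M, L, T).
The dimension matrix has rank 3.
Independent dimensionless groups: 4 − 3 = 1.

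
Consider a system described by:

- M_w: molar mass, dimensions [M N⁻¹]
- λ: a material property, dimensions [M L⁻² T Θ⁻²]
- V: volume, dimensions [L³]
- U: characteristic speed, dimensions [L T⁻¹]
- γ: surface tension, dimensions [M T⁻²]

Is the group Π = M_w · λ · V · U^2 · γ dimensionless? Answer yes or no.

Sum the exponent of each base dimension across the product:
  M: [M_w]_M + [λ]_M + [V]_M + 2·[U]_M + [γ]_M = (1) + (1) + (0) + 2·(0) + (1) = 3
  L: [M_w]_L + [λ]_L + [V]_L + 2·[U]_L + [γ]_L = (0) + (-2) + (3) + 2·(1) + (0) = 3
  T: [M_w]_T + [λ]_T + [V]_T + 2·[U]_T + [γ]_T = (0) + (1) + (0) + 2·(-1) + (-2) = -3
  Θ: [M_w]_Θ + [λ]_Θ + [V]_Θ + 2·[U]_Θ + [γ]_Θ = (0) + (-2) + (0) + 2·(0) + (0) = -2
  N: [M_w]_N + [λ]_N + [V]_N + 2·[U]_N + [γ]_N = (-1) + (0) + (0) + 2·(0) + (0) = -1
Net dimensions [M³ L³ T⁻³ Θ⁻² N⁻¹] ≠ [1] — not dimensionless.

no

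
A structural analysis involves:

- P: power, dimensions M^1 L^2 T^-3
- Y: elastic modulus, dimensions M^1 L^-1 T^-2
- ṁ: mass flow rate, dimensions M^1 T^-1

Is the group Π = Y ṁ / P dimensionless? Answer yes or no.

Sum the exponent of each base dimension across the product:
  M: −[P]_M + [Y]_M + [ṁ]_M = −(1) + (1) + (1) = 1
  L: −[P]_L + [Y]_L + [ṁ]_L = −(2) + (-1) + (0) = -3
  T: −[P]_T + [Y]_T + [ṁ]_T = −(-3) + (-2) + (-1) = 0
Net dimensions [M L⁻³] ≠ [1] — not dimensionless.

no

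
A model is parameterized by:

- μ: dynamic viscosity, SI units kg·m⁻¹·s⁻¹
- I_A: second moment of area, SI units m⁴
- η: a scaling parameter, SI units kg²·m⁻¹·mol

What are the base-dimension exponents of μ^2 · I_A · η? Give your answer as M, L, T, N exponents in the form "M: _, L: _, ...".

Collect each base-dimension exponent across the product:
  M: 2·(1) + (0) + (2) = 4
  L: 2·(-1) + (4) + (-1) = 1
  T: 2·(-1) + (0) + (0) = -2
  N: 2·(0) + (0) + (1) = 1
So the dimensions are [M⁴ L T⁻² N].

M: 4, L: 1, T: -2, N: 1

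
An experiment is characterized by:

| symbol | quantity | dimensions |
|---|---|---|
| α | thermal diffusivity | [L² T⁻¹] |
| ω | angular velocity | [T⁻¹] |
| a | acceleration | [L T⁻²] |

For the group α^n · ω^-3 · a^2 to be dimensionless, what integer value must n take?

Balance the L exponent: (2)·n from α, plus −3·(0) + 2·(1) = 2 from the rest, must sum to zero.
2n + 2 = 0, so n = -1.

-1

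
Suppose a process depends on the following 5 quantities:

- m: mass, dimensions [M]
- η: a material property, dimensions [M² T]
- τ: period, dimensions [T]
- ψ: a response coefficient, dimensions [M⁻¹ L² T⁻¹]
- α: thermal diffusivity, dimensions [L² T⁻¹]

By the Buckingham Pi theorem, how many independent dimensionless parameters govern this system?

2

There are 5 variables and 3 base dimensions (M, L, T).
The dimension matrix has rank 3.
Independent dimensionless groups: 5 − 3 = 2.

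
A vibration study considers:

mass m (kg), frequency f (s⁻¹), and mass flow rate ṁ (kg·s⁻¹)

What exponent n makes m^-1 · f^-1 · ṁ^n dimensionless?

Balance the M exponent: (1)·n from ṁ, plus −(1) − (0) = -1 from the rest, must sum to zero.
n − 1 = 0, so n = 1.

1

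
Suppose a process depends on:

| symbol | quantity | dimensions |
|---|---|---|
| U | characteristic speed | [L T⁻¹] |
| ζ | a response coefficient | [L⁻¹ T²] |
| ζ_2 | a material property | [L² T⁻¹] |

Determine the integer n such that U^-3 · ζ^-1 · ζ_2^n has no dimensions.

1

Balance the L exponent: (2)·n from ζ_2, plus −3·(1) − (-1) = -2 from the rest, must sum to zero.
2n − 2 = 0, so n = 1.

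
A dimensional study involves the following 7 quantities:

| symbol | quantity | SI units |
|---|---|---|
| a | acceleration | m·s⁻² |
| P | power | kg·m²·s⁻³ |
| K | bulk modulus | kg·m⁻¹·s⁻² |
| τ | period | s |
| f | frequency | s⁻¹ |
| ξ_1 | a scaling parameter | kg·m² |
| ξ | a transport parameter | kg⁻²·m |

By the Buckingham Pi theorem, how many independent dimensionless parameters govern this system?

4

There are 7 variables and 3 base dimensions (M, L, T).
The dimension matrix has rank 3.
Independent dimensionless groups: 7 − 3 = 4.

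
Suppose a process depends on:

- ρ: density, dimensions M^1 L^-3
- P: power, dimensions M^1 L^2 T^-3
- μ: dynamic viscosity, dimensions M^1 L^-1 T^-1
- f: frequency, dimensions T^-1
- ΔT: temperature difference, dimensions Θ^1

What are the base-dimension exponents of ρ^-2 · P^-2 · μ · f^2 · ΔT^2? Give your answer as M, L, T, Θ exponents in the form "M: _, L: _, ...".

M: -3, L: 1, T: 3, Θ: 2

Collect each base-dimension exponent across the product:
  M: −2·(1) − 2·(1) + (1) + 2·(0) + 2·(0) = -3
  L: −2·(-3) − 2·(2) + (-1) + 2·(0) + 2·(0) = 1
  T: −2·(0) − 2·(-3) + (-1) + 2·(-1) + 2·(0) = 3
  Θ: −2·(0) − 2·(0) + (0) + 2·(0) + 2·(1) = 2
So the dimensions are [M⁻³ L T³ Θ²].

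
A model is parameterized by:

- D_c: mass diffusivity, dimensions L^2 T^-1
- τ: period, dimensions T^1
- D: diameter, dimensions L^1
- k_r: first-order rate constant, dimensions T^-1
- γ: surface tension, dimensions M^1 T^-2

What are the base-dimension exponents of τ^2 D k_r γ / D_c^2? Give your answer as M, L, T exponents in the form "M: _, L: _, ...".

Collect each base-dimension exponent across the product:
  M: −2·(0) + 2·(0) + (0) + (0) + (1) = 1
  L: −2·(2) + 2·(0) + (1) + (0) + (0) = -3
  T: −2·(-1) + 2·(1) + (0) + (-1) + (-2) = 1
So the dimensions are [M L⁻³ T].

M: 1, L: -3, T: 1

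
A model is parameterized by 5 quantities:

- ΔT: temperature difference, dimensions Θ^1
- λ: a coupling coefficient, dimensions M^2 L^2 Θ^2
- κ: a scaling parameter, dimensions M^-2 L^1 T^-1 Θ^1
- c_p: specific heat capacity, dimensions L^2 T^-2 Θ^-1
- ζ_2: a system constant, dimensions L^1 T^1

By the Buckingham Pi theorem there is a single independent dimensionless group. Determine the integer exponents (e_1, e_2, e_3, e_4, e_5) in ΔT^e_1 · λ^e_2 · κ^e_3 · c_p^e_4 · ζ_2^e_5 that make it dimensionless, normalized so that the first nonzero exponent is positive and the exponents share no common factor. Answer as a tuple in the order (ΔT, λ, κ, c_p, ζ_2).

(4, -1, -1, 1, 1)

M: e_1·(0) + e_2·(2) + e_3·(-2) + e_4·(0) + e_5·(0) = 0
L: e_1·(0) + e_2·(2) + e_3·(1) + e_4·(2) + e_5·(1) = 0
T: e_1·(0) + e_2·(0) + e_3·(-1) + e_4·(-2) + e_5·(1) = 0
Θ: e_1·(1) + e_2·(2) + e_3·(1) + e_4·(-1) + e_5·(0) = 0
Solving this homogeneous linear system for the smallest-integer solution (first nonzero entry positive) gives (4, -1, -1, 1, 1).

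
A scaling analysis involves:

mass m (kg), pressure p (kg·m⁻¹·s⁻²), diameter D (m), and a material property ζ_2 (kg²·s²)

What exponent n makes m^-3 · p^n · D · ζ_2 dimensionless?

1

Balance the M exponent: (1)·n from p, plus −3·(1) + (0) + (2) = -1 from the rest, must sum to zero.
n − 1 = 0, so n = 1.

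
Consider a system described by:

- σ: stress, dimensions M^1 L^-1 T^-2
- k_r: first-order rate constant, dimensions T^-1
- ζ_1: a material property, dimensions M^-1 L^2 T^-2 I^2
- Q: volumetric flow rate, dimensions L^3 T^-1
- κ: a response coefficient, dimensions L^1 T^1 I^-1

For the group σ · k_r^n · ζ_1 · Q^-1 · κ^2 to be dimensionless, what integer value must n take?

-1

Balance the T exponent: (-1)·n from k_r, plus (-2) + (-2) − (-1) + 2·(1) = -1 from the rest, must sum to zero.
−n − 1 = 0, so n = -1.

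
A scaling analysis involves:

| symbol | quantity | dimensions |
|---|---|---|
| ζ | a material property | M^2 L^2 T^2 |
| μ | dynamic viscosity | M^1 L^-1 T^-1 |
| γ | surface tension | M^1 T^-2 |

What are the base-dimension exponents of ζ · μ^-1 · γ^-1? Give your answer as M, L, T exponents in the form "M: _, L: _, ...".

Collect each base-dimension exponent across the product:
  M: (2) − (1) − (1) = 0
  L: (2) − (-1) − (0) = 3
  T: (2) − (-1) − (-2) = 5
So the dimensions are [L³ T⁵].

M: 0, L: 3, T: 5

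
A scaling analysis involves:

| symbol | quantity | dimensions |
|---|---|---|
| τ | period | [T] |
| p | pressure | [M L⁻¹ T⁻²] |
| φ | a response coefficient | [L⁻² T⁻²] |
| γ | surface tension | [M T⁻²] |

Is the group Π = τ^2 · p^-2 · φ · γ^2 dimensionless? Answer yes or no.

yes

Sum the exponent of each base dimension across the product:
  M: 2·[τ]_M − 2·[p]_M + [φ]_M + 2·[γ]_M = 2·(0) − 2·(1) + (0) + 2·(1) = 0
  L: 2·[τ]_L − 2·[p]_L + [φ]_L + 2·[γ]_L = 2·(0) − 2·(-1) + (-2) + 2·(0) = 0
  T: 2·[τ]_T − 2·[p]_T + [φ]_T + 2·[γ]_T = 2·(1) − 2·(-2) + (-2) + 2·(-2) = 0
All base exponents vanish — dimensionless.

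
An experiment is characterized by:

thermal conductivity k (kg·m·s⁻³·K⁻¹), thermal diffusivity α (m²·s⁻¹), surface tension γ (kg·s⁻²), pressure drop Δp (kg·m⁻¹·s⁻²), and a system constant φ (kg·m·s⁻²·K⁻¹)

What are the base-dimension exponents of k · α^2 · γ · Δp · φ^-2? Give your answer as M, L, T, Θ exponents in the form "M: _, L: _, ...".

Collect each base-dimension exponent across the product:
  M: (1) + 2·(0) + (1) + (1) − 2·(1) = 1
  L: (1) + 2·(2) + (0) + (-1) − 2·(1) = 2
  T: (-3) + 2·(-1) + (-2) + (-2) − 2·(-2) = -5
  Θ: (-1) + 2·(0) + (0) + (0) − 2·(-1) = 1
So the dimensions are [M L² T⁻⁵ Θ].

M: 1, L: 2, T: -5, Θ: 1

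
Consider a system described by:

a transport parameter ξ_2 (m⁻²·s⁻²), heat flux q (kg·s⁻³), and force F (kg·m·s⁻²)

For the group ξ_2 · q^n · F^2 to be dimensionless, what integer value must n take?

-2

Balance the M exponent: (1)·n from q, plus (0) + 2·(1) = 2 from the rest, must sum to zero.
n + 2 = 0, so n = -2.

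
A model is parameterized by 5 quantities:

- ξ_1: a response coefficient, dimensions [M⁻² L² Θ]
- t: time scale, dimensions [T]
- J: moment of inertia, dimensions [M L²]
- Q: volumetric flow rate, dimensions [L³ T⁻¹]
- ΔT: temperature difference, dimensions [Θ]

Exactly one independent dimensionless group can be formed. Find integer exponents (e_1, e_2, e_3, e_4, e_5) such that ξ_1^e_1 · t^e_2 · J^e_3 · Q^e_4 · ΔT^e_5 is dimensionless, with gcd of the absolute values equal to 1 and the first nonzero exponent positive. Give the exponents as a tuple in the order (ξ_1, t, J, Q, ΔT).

(1, -2, 2, -2, -1)

M: e_1·(-2) + e_2·(0) + e_3·(1) + e_4·(0) + e_5·(0) = 0
L: e_1·(2) + e_2·(0) + e_3·(2) + e_4·(3) + e_5·(0) = 0
T: e_1·(0) + e_2·(1) + e_3·(0) + e_4·(-1) + e_5·(0) = 0
Θ: e_1·(1) + e_2·(0) + e_3·(0) + e_4·(0) + e_5·(1) = 0
Solving this homogeneous linear system for the smallest-integer solution (first nonzero entry positive) gives (1, -2, 2, -2, -1).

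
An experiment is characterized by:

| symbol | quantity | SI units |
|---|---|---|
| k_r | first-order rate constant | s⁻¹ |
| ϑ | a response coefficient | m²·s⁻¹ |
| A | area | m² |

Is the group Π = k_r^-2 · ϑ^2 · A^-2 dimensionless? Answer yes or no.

Sum the exponent of each base dimension across the product:
  L: −2·[k_r]_L + 2·[ϑ]_L − 2·[A]_L = −2·(0) + 2·(2) − 2·(2) = 0
  T: −2·[k_r]_T + 2·[ϑ]_T − 2·[A]_T = −2·(-1) + 2·(-1) − 2·(0) = 0
All base exponents vanish — dimensionless.

yes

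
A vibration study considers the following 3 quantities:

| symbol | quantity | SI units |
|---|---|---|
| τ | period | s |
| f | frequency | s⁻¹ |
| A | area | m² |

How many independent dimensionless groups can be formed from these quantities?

There are 3 variables and 2 base dimensions (L, T).
The dimension matrix has rank 2.
Independent dimensionless groups: 3 − 2 = 1.

1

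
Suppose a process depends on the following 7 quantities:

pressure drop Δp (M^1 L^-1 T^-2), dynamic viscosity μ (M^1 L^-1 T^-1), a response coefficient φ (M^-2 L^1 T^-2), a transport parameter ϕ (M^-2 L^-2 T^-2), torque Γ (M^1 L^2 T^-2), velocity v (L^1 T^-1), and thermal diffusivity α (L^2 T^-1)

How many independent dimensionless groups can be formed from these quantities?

4

There are 7 variables and 3 base dimensions (M, L, T).
The dimension matrix has rank 3.
Independent dimensionless groups: 7 − 3 = 4.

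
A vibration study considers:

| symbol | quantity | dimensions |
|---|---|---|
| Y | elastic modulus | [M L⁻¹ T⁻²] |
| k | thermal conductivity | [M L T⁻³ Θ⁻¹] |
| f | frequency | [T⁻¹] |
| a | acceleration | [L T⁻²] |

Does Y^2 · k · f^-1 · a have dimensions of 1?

Sum the exponent of each base dimension across the product:
  M: 2·[Y]_M + [k]_M − [f]_M + [a]_M = 2·(1) + (1) − (0) + (0) = 3
  L: 2·[Y]_L + [k]_L − [f]_L + [a]_L = 2·(-1) + (1) − (0) + (1) = 0
  T: 2·[Y]_T + [k]_T − [f]_T + [a]_T = 2·(-2) + (-3) − (-1) + (-2) = -8
  Θ: 2·[Y]_Θ + [k]_Θ − [f]_Θ + [a]_Θ = 2·(0) + (-1) − (0) + (0) = -1
Net dimensions [M³ T⁻⁸ Θ⁻¹] ≠ [1] — not dimensionless.

no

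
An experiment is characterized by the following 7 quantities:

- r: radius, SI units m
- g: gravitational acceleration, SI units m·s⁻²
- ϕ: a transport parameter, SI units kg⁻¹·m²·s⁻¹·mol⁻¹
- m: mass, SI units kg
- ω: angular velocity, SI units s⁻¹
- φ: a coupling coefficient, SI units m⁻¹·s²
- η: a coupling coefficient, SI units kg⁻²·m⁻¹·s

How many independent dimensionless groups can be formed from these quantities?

3

There are 7 variables and 4 base dimensions (M, L, T, N).
The dimension matrix has rank 4.
Independent dimensionless groups: 7 − 4 = 3.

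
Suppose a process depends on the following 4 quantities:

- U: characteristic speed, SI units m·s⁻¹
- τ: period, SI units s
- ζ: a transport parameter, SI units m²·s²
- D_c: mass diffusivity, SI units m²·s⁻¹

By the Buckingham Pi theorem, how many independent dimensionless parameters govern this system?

There are 4 variables and 2 base dimensions (L, T).
The dimension matrix has rank 2.
Independent dimensionless groups: 4 − 2 = 2.

2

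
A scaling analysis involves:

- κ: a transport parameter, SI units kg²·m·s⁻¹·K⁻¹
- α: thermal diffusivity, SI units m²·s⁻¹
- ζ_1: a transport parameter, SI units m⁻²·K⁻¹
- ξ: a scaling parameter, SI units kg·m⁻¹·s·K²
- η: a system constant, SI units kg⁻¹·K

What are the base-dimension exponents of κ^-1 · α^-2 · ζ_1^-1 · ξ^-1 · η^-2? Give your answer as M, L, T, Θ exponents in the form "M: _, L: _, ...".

M: -1, L: -2, T: 2, Θ: -2

Collect each base-dimension exponent across the product:
  M: −(2) − 2·(0) − (0) − (1) − 2·(-1) = -1
  L: −(1) − 2·(2) − (-2) − (-1) − 2·(0) = -2
  T: −(-1) − 2·(-1) − (0) − (1) − 2·(0) = 2
  Θ: −(-1) − 2·(0) − (-1) − (2) − 2·(1) = -2
So the dimensions are [M⁻¹ L⁻² T² Θ⁻²].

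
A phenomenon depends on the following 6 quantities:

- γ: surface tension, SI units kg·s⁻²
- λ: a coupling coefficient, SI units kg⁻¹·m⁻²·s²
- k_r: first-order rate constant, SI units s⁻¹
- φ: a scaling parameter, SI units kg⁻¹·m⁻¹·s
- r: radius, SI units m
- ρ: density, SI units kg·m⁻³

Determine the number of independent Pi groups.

There are 6 variables and 3 base dimensions (M, L, T).
The dimension matrix has rank 3.
Independent dimensionless groups: 6 − 3 = 3.

3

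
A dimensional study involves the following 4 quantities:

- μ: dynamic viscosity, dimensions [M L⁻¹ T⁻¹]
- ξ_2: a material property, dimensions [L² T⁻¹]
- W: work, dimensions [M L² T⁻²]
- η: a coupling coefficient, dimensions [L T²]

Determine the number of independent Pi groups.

1

There are 4 variables and 3 base dimensions (M, L, T).
The dimension matrix has rank 3.
Independent dimensionless groups: 4 − 3 = 1.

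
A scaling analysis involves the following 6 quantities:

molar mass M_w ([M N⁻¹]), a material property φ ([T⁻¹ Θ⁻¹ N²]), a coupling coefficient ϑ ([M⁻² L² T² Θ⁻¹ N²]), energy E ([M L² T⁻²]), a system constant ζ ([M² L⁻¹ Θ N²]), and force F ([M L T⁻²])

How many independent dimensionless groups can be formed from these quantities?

1

There are 6 variables and 5 base dimensions (M, L, T, Θ, N).
The dimension matrix has rank 5.
Independent dimensionless groups: 6 − 5 = 1.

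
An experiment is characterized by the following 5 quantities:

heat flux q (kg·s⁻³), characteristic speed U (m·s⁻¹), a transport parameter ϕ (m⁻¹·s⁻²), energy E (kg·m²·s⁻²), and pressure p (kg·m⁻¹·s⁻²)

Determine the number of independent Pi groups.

There are 5 variables and 3 base dimensions (M, L, T).
The dimension matrix has rank 3.
Independent dimensionless groups: 5 − 3 = 2.

2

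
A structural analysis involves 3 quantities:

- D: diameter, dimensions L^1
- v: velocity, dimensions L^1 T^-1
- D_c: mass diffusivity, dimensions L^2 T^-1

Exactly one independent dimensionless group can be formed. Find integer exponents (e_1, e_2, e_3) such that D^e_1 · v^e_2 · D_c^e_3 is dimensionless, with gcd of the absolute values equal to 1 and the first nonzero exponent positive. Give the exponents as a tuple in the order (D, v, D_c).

L: e_1·(1) + e_2·(1) + e_3·(2) = 0
T: e_1·(0) + e_2·(-1) + e_3·(-1) = 0
Solving this homogeneous linear system for the smallest-integer solution (first nonzero entry positive) gives (1, 1, -1).

(1, 1, -1)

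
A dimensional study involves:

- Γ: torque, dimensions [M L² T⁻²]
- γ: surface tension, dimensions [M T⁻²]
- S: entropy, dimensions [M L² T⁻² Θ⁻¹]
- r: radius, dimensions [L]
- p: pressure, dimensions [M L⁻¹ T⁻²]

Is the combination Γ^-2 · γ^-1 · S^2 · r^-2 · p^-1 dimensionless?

no

Sum the exponent of each base dimension across the product:
  M: −2·[Γ]_M − [γ]_M + 2·[S]_M − 2·[r]_M − [p]_M = −2·(1) − (1) + 2·(1) − 2·(0) − (1) = -2
  L: −2·[Γ]_L − [γ]_L + 2·[S]_L − 2·[r]_L − [p]_L = −2·(2) − (0) + 2·(2) − 2·(1) − (-1) = -1
  T: −2·[Γ]_T − [γ]_T + 2·[S]_T − 2·[r]_T − [p]_T = −2·(-2) − (-2) + 2·(-2) − 2·(0) − (-2) = 4
  Θ: −2·[Γ]_Θ − [γ]_Θ + 2·[S]_Θ − 2·[r]_Θ − [p]_Θ = −2·(0) − (0) + 2·(-1) − 2·(0) − (0) = -2
Net dimensions [M⁻² L⁻¹ T⁴ Θ⁻²] ≠ [1] — not dimensionless.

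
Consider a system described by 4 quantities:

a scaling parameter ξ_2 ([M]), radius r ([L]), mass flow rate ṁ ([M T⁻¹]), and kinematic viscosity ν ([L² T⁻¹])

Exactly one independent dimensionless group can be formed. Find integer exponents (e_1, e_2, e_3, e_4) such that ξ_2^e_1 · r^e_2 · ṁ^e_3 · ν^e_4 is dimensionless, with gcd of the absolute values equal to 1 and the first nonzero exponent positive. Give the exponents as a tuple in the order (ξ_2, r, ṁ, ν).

(1, -2, -1, 1)

M: e_1·(1) + e_2·(0) + e_3·(1) + e_4·(0) = 0
L: e_1·(0) + e_2·(1) + e_3·(0) + e_4·(2) = 0
T: e_1·(0) + e_2·(0) + e_3·(-1) + e_4·(-1) = 0
Solving this homogeneous linear system for the smallest-integer solution (first nonzero entry positive) gives (1, -2, -1, 1).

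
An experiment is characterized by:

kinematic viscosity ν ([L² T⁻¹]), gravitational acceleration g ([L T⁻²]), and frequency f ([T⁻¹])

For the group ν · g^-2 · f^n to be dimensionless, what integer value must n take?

Balance the T exponent: (-1)·n from f, plus (-1) − 2·(-2) = 3 from the rest, must sum to zero.
−n + 3 = 0, so n = 3.

3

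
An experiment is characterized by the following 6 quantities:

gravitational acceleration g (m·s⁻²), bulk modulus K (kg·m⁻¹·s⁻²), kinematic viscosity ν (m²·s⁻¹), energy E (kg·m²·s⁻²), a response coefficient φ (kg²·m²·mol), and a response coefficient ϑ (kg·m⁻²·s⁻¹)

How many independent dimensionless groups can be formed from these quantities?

There are 6 variables and 4 base dimensions (M, L, T, N).
The dimension matrix has rank 4.
Independent dimensionless groups: 6 − 4 = 2.

2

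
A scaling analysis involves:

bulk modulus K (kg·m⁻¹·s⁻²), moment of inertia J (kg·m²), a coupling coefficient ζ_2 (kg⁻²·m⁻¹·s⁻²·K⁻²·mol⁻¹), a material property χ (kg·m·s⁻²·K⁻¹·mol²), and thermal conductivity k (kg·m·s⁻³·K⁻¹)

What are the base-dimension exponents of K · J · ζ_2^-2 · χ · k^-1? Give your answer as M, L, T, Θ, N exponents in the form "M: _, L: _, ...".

Collect each base-dimension exponent across the product:
  M: (1) + (1) − 2·(-2) + (1) − (1) = 6
  L: (-1) + (2) − 2·(-1) + (1) − (1) = 3
  T: (-2) + (0) − 2·(-2) + (-2) − (-3) = 3
  Θ: (0) + (0) − 2·(-2) + (-1) − (-1) = 4
  N: (0) + (0) − 2·(-1) + (2) − (0) = 4
So the dimensions are [M⁶ L³ T³ Θ⁴ N⁴].

M: 6, L: 3, T: 3, Θ: 4, N: 4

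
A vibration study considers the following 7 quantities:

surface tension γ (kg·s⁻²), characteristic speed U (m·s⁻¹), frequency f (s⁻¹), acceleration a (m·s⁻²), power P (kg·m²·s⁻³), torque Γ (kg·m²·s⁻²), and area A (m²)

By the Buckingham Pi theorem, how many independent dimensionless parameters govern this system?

There are 7 variables and 3 base dimensions (M, L, T).
The dimension matrix has rank 3.
Independent dimensionless groups: 7 − 3 = 4.

4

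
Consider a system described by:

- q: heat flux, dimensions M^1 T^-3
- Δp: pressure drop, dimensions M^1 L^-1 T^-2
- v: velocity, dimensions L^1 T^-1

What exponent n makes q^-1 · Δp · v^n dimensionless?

Balance the L exponent: (1)·n from v, plus −(0) + (-1) = -1 from the rest, must sum to zero.
n − 1 = 0, so n = 1.

1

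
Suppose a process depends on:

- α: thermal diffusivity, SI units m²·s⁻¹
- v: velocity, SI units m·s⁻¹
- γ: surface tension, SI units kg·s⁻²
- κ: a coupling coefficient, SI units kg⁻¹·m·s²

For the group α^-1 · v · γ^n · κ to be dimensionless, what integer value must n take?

1

Balance the M exponent: (1)·n from γ, plus −(0) + (0) + (-1) = -1 from the rest, must sum to zero.
n − 1 = 0, so n = 1.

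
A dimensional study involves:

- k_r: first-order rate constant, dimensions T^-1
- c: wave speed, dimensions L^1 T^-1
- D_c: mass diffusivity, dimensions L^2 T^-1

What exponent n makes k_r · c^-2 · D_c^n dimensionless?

1

Balance the L exponent: (2)·n from D_c, plus (0) − 2·(1) = -2 from the rest, must sum to zero.
2n − 2 = 0, so n = 1.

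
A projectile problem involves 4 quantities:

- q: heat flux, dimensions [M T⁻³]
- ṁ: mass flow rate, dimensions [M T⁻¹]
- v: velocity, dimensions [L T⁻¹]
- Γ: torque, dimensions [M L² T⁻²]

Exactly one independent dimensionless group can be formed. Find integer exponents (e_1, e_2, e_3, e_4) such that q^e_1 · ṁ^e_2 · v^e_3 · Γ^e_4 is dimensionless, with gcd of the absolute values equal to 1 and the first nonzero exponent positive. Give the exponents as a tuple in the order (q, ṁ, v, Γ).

M: e_1·(1) + e_2·(1) + e_3·(0) + e_4·(1) = 0
L: e_1·(0) + e_2·(0) + e_3·(1) + e_4·(2) = 0
T: e_1·(-3) + e_2·(-1) + e_3·(-1) + e_4·(-2) = 0
Solving this homogeneous linear system for the smallest-integer solution (first nonzero entry positive) gives (1, -3, -4, 2).

(1, -3, -4, 2)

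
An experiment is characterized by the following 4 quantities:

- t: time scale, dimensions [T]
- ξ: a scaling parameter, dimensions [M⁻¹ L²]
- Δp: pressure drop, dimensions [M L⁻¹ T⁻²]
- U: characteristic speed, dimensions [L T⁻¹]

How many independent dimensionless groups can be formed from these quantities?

There are 4 variables and 3 base dimensions (M, L, T).
The dimension matrix has rank 3.
Independent dimensionless groups: 4 − 3 = 1.

1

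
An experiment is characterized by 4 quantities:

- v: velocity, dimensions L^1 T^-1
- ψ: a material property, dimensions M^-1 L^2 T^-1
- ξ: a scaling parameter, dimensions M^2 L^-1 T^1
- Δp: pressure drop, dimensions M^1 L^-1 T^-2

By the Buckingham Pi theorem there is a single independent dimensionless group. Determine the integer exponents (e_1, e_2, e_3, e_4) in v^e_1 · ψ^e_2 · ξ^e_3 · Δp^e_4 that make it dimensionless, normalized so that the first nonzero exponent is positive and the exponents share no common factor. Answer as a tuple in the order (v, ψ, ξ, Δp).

M: e_1·(0) + e_2·(-1) + e_3·(2) + e_4·(1) = 0
L: e_1·(1) + e_2·(2) + e_3·(-1) + e_4·(-1) = 0
T: e_1·(-1) + e_2·(-1) + e_3·(1) + e_4·(-2) = 0
Solving this homogeneous linear system for the smallest-integer solution (first nonzero entry positive) gives (4, -3, -1, -1).

(4, -3, -1, -1)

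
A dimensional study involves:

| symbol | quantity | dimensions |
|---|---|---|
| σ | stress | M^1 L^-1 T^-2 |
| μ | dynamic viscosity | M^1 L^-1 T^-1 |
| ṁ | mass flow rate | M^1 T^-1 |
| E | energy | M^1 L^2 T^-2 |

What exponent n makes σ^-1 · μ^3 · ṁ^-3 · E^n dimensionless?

Balance the M exponent: (1)·n from E, plus −(1) + 3·(1) − 3·(1) = -1 from the rest, must sum to zero.
n − 1 = 0, so n = 1.

1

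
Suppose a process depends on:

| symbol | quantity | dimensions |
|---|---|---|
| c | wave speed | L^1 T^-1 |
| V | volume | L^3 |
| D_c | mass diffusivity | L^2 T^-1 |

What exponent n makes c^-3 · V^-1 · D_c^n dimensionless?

3

Balance the L exponent: (2)·n from D_c, plus −3·(1) − (3) = -6 from the rest, must sum to zero.
2n − 6 = 0, so n = 3.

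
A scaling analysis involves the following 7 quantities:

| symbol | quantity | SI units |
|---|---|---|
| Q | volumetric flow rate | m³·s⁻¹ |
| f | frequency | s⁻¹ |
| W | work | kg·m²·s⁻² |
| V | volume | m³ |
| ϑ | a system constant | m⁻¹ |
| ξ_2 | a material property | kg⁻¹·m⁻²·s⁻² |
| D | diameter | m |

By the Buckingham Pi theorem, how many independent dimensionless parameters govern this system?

4

There are 7 variables and 3 base dimensions (M, L, T).
The dimension matrix has rank 3.
Independent dimensionless groups: 7 − 3 = 4.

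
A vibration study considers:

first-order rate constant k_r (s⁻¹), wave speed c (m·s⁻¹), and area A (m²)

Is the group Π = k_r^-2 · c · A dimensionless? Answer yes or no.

Sum the exponent of each base dimension across the product:
  L: −2·[k_r]_L + [c]_L + [A]_L = −2·(0) + (1) + (2) = 3
  T: −2·[k_r]_T + [c]_T + [A]_T = −2·(-1) + (-1) + (0) = 1
Net dimensions [L³ T] ≠ [1] — not dimensionless.

no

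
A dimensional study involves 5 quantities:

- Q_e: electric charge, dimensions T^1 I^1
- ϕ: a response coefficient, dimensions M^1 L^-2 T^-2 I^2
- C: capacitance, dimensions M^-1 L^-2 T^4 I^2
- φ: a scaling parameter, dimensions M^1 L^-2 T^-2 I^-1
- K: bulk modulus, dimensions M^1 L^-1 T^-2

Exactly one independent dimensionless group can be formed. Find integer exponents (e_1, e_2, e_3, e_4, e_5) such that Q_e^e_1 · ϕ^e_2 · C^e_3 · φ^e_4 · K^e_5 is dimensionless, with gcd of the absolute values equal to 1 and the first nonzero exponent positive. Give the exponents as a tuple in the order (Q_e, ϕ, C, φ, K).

M: e_1·(0) + e_2·(1) + e_3·(-1) + e_4·(1) + e_5·(1) = 0
L: e_1·(0) + e_2·(-2) + e_3·(-2) + e_4·(-2) + e_5·(-1) = 0
T: e_1·(1) + e_2·(-2) + e_3·(4) + e_4·(-2) + e_5·(-2) = 0
I: e_1·(1) + e_2·(2) + e_3·(2) + e_4·(-1) + e_5·(0) = 0
Solving this homogeneous linear system for the smallest-integer solution (first nonzero entry positive) gives (2, 1, -1, 2, -4).

(2, 1, -1, 2, -4)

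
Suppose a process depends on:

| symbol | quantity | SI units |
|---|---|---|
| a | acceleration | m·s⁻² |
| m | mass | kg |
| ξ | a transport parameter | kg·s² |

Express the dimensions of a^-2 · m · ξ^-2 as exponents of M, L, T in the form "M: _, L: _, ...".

Collect each base-dimension exponent across the product:
  M: −2·(0) + (1) − 2·(1) = -1
  L: −2·(1) + (0) − 2·(0) = -2
  T: −2·(-2) + (0) − 2·(2) = 0
So the dimensions are [M⁻¹ L⁻²].

M: -1, L: -2, T: 0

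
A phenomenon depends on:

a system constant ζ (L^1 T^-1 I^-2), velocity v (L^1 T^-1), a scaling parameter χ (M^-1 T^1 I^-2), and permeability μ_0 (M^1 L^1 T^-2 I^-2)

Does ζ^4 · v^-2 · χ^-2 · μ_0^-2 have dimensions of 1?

yes

Sum the exponent of each base dimension across the product:
  M: 4·[ζ]_M − 2·[v]_M − 2·[χ]_M − 2·[μ_0]_M = 4·(0) − 2·(0) − 2·(-1) − 2·(1) = 0
  L: 4·[ζ]_L − 2·[v]_L − 2·[χ]_L − 2·[μ_0]_L = 4·(1) − 2·(1) − 2·(0) − 2·(1) = 0
  T: 4·[ζ]_T − 2·[v]_T − 2·[χ]_T − 2·[μ_0]_T = 4·(-1) − 2·(-1) − 2·(1) − 2·(-2) = 0
  I: 4·[ζ]_I − 2·[v]_I − 2·[χ]_I − 2·[μ_0]_I = 4·(-2) − 2·(0) − 2·(-2) − 2·(-2) = 0
All base exponents vanish — dimensionless.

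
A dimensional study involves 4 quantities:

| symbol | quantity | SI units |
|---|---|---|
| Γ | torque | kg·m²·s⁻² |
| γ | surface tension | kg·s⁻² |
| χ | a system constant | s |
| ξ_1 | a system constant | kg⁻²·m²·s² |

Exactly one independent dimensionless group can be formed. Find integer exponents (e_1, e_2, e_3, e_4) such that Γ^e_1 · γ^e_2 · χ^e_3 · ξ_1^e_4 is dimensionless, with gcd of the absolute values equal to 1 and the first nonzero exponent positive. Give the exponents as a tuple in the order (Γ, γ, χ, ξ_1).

(1, -3, -2, -1)

M: e_1·(1) + e_2·(1) + e_3·(0) + e_4·(-2) = 0
L: e_1·(2) + e_2·(0) + e_3·(0) + e_4·(2) = 0
T: e_1·(-2) + e_2·(-2) + e_3·(1) + e_4·(2) = 0
Solving this homogeneous linear system for the smallest-integer solution (first nonzero entry positive) gives (1, -3, -2, -1).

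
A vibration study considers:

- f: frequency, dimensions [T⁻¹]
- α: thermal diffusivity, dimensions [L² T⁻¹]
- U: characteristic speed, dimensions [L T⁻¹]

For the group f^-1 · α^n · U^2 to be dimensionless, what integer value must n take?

-1

Balance the L exponent: (2)·n from α, plus −(0) + 2·(1) = 2 from the rest, must sum to zero.
2n + 2 = 0, so n = -1.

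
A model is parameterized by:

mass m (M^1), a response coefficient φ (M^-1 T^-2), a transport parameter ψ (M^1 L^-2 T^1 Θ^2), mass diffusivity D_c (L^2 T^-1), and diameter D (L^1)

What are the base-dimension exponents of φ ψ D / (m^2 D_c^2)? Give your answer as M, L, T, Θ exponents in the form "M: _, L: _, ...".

M: -2, L: -5, T: 1, Θ: 2

Collect each base-dimension exponent across the product:
  M: −2·(1) + (-1) + (1) − 2·(0) + (0) = -2
  L: −2·(0) + (0) + (-2) − 2·(2) + (1) = -5
  T: −2·(0) + (-2) + (1) − 2·(-1) + (0) = 1
  Θ: −2·(0) + (0) + (2) − 2·(0) + (0) = 2
So the dimensions are [M⁻² L⁻⁵ T Θ²].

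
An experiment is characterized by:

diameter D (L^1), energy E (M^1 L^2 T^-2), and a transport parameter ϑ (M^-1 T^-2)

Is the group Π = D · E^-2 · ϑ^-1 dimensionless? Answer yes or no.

Sum the exponent of each base dimension across the product:
  M: [D]_M − 2·[E]_M − [ϑ]_M = (0) − 2·(1) − (-1) = -1
  L: [D]_L − 2·[E]_L − [ϑ]_L = (1) − 2·(2) − (0) = -3
  T: [D]_T − 2·[E]_T − [ϑ]_T = (0) − 2·(-2) − (-2) = 6
Net dimensions [M⁻¹ L⁻³ T⁶] ≠ [1] — not dimensionless.

no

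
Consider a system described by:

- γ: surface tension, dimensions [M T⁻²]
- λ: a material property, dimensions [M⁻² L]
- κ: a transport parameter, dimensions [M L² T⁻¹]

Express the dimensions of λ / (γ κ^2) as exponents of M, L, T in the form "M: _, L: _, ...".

M: -5, L: -3, T: 4

Collect each base-dimension exponent across the product:
  M: −(1) + (-2) − 2·(1) = -5
  L: −(0) + (1) − 2·(2) = -3
  T: −(-2) + (0) − 2·(-1) = 4
So the dimensions are [M⁻⁵ L⁻³ T⁴].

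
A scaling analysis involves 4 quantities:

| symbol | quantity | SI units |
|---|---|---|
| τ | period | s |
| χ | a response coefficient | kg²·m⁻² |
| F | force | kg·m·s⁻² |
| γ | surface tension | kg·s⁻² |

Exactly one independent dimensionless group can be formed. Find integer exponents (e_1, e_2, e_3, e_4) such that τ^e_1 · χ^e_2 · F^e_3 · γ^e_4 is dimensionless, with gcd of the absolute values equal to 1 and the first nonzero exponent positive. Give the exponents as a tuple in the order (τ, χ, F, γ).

(4, -1, -2, 4)

M: e_1·(0) + e_2·(2) + e_3·(1) + e_4·(1) = 0
L: e_1·(0) + e_2·(-2) + e_3·(1) + e_4·(0) = 0
T: e_1·(1) + e_2·(0) + e_3·(-2) + e_4·(-2) = 0
Solving this homogeneous linear system for the smallest-integer solution (first nonzero entry positive) gives (4, -1, -2, 4).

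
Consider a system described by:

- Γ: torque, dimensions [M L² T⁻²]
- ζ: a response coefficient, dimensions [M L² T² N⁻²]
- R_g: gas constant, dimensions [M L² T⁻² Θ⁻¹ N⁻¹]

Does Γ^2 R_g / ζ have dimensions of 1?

no

Sum the exponent of each base dimension across the product:
  M: 2·[Γ]_M − [ζ]_M + [R_g]_M = 2·(1) − (1) + (1) = 2
  L: 2·[Γ]_L − [ζ]_L + [R_g]_L = 2·(2) − (2) + (2) = 4
  T: 2·[Γ]_T − [ζ]_T + [R_g]_T = 2·(-2) − (2) + (-2) = -8
  Θ: 2·[Γ]_Θ − [ζ]_Θ + [R_g]_Θ = 2·(0) − (0) + (-1) = -1
  N: 2·[Γ]_N − [ζ]_N + [R_g]_N = 2·(0) − (-2) + (-1) = 1
Net dimensions [M² L⁴ T⁻⁸ Θ⁻¹ N] ≠ [1] — not dimensionless.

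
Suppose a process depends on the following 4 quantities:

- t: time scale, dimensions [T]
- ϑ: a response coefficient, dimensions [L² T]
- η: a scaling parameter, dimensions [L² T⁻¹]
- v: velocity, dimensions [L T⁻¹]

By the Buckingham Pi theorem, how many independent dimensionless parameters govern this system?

2

There are 4 variables and 2 base dimensions (L, T).
The dimension matrix has rank 2.
Independent dimensionless groups: 4 − 2 = 2.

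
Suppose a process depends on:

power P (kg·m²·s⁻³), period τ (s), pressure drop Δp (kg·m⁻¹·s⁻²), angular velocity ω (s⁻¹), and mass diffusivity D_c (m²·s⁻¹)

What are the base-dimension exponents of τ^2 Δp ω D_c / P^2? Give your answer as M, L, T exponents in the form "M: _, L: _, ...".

M: -1, L: -3, T: 4

Collect each base-dimension exponent across the product:
  M: −2·(1) + 2·(0) + (1) + (0) + (0) = -1
  L: −2·(2) + 2·(0) + (-1) + (0) + (2) = -3
  T: −2·(-3) + 2·(1) + (-2) + (-1) + (-1) = 4
So the dimensions are [M⁻¹ L⁻³ T⁴].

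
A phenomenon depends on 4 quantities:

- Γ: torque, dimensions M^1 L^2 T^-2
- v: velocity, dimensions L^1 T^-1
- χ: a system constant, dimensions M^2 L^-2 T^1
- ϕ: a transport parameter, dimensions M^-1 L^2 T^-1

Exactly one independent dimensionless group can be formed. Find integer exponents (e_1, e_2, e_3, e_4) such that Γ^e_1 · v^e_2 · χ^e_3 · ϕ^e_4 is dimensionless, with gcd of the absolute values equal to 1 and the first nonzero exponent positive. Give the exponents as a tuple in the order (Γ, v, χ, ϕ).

(1, -2, -1, -1)

M: e_1·(1) + e_2·(0) + e_3·(2) + e_4·(-1) = 0
L: e_1·(2) + e_2·(1) + e_3·(-2) + e_4·(2) = 0
T: e_1·(-2) + e_2·(-1) + e_3·(1) + e_4·(-1) = 0
Solving this homogeneous linear system for the smallest-integer solution (first nonzero entry positive) gives (1, -2, -1, -1).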